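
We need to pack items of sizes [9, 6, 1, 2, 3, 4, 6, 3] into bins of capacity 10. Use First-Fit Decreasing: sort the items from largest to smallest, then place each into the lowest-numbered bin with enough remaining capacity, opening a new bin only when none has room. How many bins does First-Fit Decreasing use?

Sorted descending: 9, 6, 6, 4, 3, 3, 2, 1.
Put 9 in bin 1; 1 remain.
Put 6 in bin 2; 4 remain.
Put 6 in bin 3; 4 remain.
Put 4 in bin 2; 0 remain.
Put 3 in bin 3; 1 remain.
Put 3 in bin 4; 7 remain.
Put 2 in bin 4; 5 remain.
Put 1 in bin 1; 0 remain.
Final bins: [9,1] [6,4] [6,3] [3,2].

4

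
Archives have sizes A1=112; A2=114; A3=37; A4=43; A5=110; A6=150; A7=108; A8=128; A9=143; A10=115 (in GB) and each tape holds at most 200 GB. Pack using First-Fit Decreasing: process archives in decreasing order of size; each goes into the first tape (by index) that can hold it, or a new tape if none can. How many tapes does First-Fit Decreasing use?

Sorted descending: 150, 143, 128, 115, 114, 112, 110, 108, 43, 37.
tape 1: place 150 GB, 50 GB left
tape 2: place 143 GB, 57 GB left
tape 3: place 128 GB, 72 GB left
tape 4: place 115 GB, 85 GB left
tape 5: place 114 GB, 86 GB left
tape 6: place 112 GB, 88 GB left
tape 7: place 110 GB, 90 GB left
tape 8: place 108 GB, 92 GB left
tape 1: place 43 GB, 7 GB left
tape 2: place 37 GB, 20 GB left
Final tapes: [150,43] [143,37] [128] [115] [114] [112] [110] [108].

8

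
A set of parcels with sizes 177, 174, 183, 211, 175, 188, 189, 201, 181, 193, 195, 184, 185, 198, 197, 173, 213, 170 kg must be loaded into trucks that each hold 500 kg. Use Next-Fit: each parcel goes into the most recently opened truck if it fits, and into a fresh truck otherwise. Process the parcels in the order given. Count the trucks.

truck 1: place 177 kg, 323 kg left
truck 1: place 174 kg, 149 kg left
truck 2: place 183 kg, 317 kg left
truck 2: place 211 kg, 106 kg left
truck 3: place 175 kg, 325 kg left
truck 3: place 188 kg, 137 kg left
truck 4: place 189 kg, 311 kg left
truck 4: place 201 kg, 110 kg left
truck 5: place 181 kg, 319 kg left
truck 5: place 193 kg, 126 kg left
truck 6: place 195 kg, 305 kg left
truck 6: place 184 kg, 121 kg left
truck 7: place 185 kg, 315 kg left
truck 7: place 198 kg, 117 kg left
truck 8: place 197 kg, 303 kg left
truck 8: place 173 kg, 130 kg left
truck 9: place 213 kg, 287 kg left
truck 9: place 170 kg, 117 kg left

9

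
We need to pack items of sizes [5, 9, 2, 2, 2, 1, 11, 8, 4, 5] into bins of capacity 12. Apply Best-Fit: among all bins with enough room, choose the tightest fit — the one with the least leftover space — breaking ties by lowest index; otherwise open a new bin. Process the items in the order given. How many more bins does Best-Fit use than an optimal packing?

Best-Fit: [5,2,2] [9,2,1] [11] [8,4] [5] → 5 bins.
Total size 49; any packing needs at least ⌈49/12⌉ = 5 bins.
So 5 is already optimal.

0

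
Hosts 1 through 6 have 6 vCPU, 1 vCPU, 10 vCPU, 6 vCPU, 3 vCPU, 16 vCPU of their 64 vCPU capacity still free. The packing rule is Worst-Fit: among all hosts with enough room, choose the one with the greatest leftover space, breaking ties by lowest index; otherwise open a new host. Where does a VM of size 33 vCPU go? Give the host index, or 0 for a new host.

No host has ≥ 33 vCPU free, so a new host is opened.

0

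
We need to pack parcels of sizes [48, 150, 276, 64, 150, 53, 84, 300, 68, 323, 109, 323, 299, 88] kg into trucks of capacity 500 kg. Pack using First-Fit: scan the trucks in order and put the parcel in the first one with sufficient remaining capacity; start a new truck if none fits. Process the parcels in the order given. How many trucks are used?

6

48 kg → truck 1 (remaining 452 kg)
150 kg → truck 1 (remaining 302 kg)
276 kg → truck 1 (remaining 26 kg)
64 kg → truck 2 (remaining 436 kg)
150 kg → truck 2 (remaining 286 kg)
53 kg → truck 2 (remaining 233 kg)
84 kg → truck 2 (remaining 149 kg)
300 kg → truck 3 (remaining 200 kg)
68 kg → truck 2 (remaining 81 kg)
323 kg → truck 4 (remaining 177 kg)
109 kg → truck 3 (remaining 91 kg)
323 kg → truck 5 (remaining 177 kg)
299 kg → truck 6 (remaining 201 kg)
88 kg → truck 3 (remaining 3 kg)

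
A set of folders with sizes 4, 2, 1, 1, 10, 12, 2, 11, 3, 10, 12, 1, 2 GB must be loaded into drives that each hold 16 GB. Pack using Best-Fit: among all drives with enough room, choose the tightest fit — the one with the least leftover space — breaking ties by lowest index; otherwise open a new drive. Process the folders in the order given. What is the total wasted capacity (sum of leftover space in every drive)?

25

Put 4 GB in drive 1; 12 GB remain.
Put 2 GB in drive 1; 10 GB remain.
Put 1 GB in drive 1; 9 GB remain.
Put 1 GB in drive 1; 8 GB remain.
Put 10 GB in drive 2; 6 GB remain.
Put 12 GB in drive 3; 4 GB remain.
Put 2 GB in drive 3; 2 GB remain.
Put 11 GB in drive 4; 5 GB remain.
Put 3 GB in drive 4; 2 GB remain.
Put 10 GB in drive 5; 6 GB remain.
Put 12 GB in drive 6; 4 GB remain.
Put 1 GB in drive 3; 1 GB remain.
Put 2 GB in drive 4; 0 GB remain.
6 drives × 16 GB = 96 GB; used 71 GB; unused 25 GB.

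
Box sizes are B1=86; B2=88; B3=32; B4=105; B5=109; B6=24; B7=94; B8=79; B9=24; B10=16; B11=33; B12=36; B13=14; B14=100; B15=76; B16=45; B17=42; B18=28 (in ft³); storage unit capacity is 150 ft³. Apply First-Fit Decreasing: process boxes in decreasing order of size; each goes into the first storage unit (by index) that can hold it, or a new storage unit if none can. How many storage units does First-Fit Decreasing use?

8

Sorted descending: 109, 105, 100, 94, 88, 86, 79, 76, 45, 42, 36, 33, 32, 28, 24, 24, 16, 14.
Put 109 ft³ in storage unit 1; 41 ft³ remain.
Put 105 ft³ in storage unit 2; 45 ft³ remain.
Put 100 ft³ in storage unit 3; 50 ft³ remain.
Put 94 ft³ in storage unit 4; 56 ft³ remain.
Put 88 ft³ in storage unit 5; 62 ft³ remain.
Put 86 ft³ in storage unit 6; 64 ft³ remain.
Put 79 ft³ in storage unit 7; 71 ft³ remain.
Put 76 ft³ in storage unit 8; 74 ft³ remain.
Put 45 ft³ in storage unit 2; 0 ft³ remain.
Put 42 ft³ in storage unit 3; 8 ft³ remain.
Put 36 ft³ in storage unit 1; 5 ft³ remain.
Put 33 ft³ in storage unit 4; 23 ft³ remain.
Put 32 ft³ in storage unit 5; 30 ft³ remain.
Put 28 ft³ in storage unit 5; 2 ft³ remain.
Put 24 ft³ in storage unit 6; 40 ft³ remain.
Put 24 ft³ in storage unit 6; 16 ft³ remain.
Put 16 ft³ in storage unit 4; 7 ft³ remain.
Put 14 ft³ in storage unit 6; 2 ft³ remain.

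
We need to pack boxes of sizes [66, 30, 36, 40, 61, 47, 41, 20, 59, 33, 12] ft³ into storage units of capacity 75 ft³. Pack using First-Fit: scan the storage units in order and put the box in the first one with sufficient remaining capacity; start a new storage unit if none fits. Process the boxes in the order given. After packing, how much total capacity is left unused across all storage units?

80

storage unit 1: place 66 ft³, 9 ft³ left
storage unit 2: place 30 ft³, 45 ft³ left
storage unit 2: place 36 ft³, 9 ft³ left
storage unit 3: place 40 ft³, 35 ft³ left
storage unit 4: place 61 ft³, 14 ft³ left
storage unit 5: place 47 ft³, 28 ft³ left
storage unit 6: place 41 ft³, 34 ft³ left
storage unit 3: place 20 ft³, 15 ft³ left
storage unit 7: place 59 ft³, 16 ft³ left
storage unit 6: place 33 ft³, 1 ft³ left
storage unit 3: place 12 ft³, 3 ft³ left
7 storage units × 75 ft³ = 525 ft³; used 445 ft³; unused 80 ft³.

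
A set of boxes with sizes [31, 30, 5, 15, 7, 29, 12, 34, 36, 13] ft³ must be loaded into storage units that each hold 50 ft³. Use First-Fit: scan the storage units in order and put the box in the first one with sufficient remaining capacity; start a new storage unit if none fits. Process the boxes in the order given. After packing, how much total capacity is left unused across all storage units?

38

31 ft³ → storage unit 1 (remaining 19 ft³)
30 ft³ → storage unit 2 (remaining 20 ft³)
5 ft³ → storage unit 1 (remaining 14 ft³)
15 ft³ → storage unit 2 (remaining 5 ft³)
7 ft³ → storage unit 1 (remaining 7 ft³)
29 ft³ → storage unit 3 (remaining 21 ft³)
12 ft³ → storage unit 3 (remaining 9 ft³)
34 ft³ → storage unit 4 (remaining 16 ft³)
36 ft³ → storage unit 5 (remaining 14 ft³)
13 ft³ → storage unit 4 (remaining 3 ft³)
5 storage units × 50 ft³ = 250 ft³; used 212 ft³; unused 38 ft³.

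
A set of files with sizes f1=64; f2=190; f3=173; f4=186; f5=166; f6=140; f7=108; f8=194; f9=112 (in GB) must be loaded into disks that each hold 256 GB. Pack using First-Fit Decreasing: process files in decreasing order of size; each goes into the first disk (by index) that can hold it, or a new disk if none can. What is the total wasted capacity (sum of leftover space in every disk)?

Sorted descending: 194, 190, 186, 173, 166, 140, 112, 108, 64.
disk 1: place 194 GB, 62 GB left
disk 2: place 190 GB, 66 GB left
disk 3: place 186 GB, 70 GB left
disk 4: place 173 GB, 83 GB left
disk 5: place 166 GB, 90 GB left
disk 6: place 140 GB, 116 GB left
disk 6: place 112 GB, 4 GB left
disk 7: place 108 GB, 148 GB left
disk 2: place 64 GB, 2 GB left
7 disks × 256 GB = 1792 GB; used 1333 GB; unused 459 GB.

459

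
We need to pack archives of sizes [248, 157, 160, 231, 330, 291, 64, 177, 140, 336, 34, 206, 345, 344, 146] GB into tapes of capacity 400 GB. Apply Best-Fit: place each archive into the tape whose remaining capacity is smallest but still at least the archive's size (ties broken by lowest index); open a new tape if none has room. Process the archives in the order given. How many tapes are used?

tape 1: place 248 GB, 152 GB left
tape 2: place 157 GB, 243 GB left
tape 2: place 160 GB, 83 GB left
tape 3: place 231 GB, 169 GB left
tape 4: place 330 GB, 70 GB left
tape 5: place 291 GB, 109 GB left
tape 4: place 64 GB, 6 GB left
tape 6: place 177 GB, 223 GB left
tape 1: place 140 GB, 12 GB left
tape 7: place 336 GB, 64 GB left
tape 7: place 34 GB, 30 GB left
tape 6: place 206 GB, 17 GB left
tape 8: place 345 GB, 55 GB left
tape 9: place 344 GB, 56 GB left
tape 3: place 146 GB, 23 GB left
Final tapes: [248,140] [157,160] [231,146] [330,64] [291] [177,206] [336,34] [345] [344].

9 tapes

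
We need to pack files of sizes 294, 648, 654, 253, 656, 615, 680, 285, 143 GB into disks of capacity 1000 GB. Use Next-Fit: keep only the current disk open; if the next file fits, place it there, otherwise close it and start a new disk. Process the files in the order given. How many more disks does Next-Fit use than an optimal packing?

Next-Fit: [294,648] [654,253] [656] [615] [680,285] [143] → 6 disks.
Total size 4228 GB; any packing needs at least ⌈4228/1000⌉ = 5 disks.
An optimal packing achieves that bound: [680,294] [656,285] [654,253] [648,143] [615] → 5 disks.
Excess: 6 − 5 = 1.

1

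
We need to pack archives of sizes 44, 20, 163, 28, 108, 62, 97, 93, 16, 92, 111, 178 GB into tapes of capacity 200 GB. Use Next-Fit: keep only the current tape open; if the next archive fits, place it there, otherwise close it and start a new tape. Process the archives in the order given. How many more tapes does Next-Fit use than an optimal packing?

Next-Fit: [44,20] [163,28] [108,62] [97,93] [16,92] [111] [178] → 7 tapes.
Total size 1012 GB; any packing needs at least ⌈1012/200⌉ = 6 tapes.
An optimal packing achieves that bound: [178,20] [163,28] [111,62,16] [108,92] [97,93] [44] → 6 tapes.
Excess: 7 − 6 = 1.

1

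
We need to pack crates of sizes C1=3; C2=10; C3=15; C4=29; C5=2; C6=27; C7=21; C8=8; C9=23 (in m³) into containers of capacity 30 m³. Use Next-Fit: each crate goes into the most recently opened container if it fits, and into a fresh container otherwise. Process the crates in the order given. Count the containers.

5 containers

C1 (3 m³) → container 1 (remaining 27 m³)
C2 (10 m³) → container 1 (remaining 17 m³)
C3 (15 m³) → container 1 (remaining 2 m³)
C4 (29 m³) → container 2 (remaining 1 m³)
C5 (2 m³) → container 3 (remaining 28 m³)
C6 (27 m³) → container 3 (remaining 1 m³)
C7 (21 m³) → container 4 (remaining 9 m³)
C8 (8 m³) → container 4 (remaining 1 m³)
C9 (23 m³) → container 5 (remaining 7 m³)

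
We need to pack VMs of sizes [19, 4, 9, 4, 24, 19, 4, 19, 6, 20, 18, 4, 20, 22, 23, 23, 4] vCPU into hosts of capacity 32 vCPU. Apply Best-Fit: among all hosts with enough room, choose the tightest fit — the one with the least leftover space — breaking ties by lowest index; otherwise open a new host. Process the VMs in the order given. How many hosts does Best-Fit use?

10 hosts

Put 19 vCPU in host 1; 13 vCPU remain.
Put 4 vCPU in host 1; 9 vCPU remain.
Put 9 vCPU in host 1; 0 vCPU remain.
Put 4 vCPU in host 2; 28 vCPU remain.
Put 24 vCPU in host 2; 4 vCPU remain.
Put 19 vCPU in host 3; 13 vCPU remain.
Put 4 vCPU in host 2; 0 vCPU remain.
Put 19 vCPU in host 4; 13 vCPU remain.
Put 6 vCPU in host 3; 7 vCPU remain.
Put 20 vCPU in host 5; 12 vCPU remain.
Put 18 vCPU in host 6; 14 vCPU remain.
Put 4 vCPU in host 3; 3 vCPU remain.
Put 20 vCPU in host 7; 12 vCPU remain.
Put 22 vCPU in host 8; 10 vCPU remain.
Put 23 vCPU in host 9; 9 vCPU remain.
Put 23 vCPU in host 10; 9 vCPU remain.
Put 4 vCPU in host 9; 5 vCPU remain.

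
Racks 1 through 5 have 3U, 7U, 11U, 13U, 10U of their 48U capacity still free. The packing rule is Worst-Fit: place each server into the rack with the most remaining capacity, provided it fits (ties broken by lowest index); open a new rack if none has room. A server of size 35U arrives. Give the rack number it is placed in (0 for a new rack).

0

No rack has ≥ 35U free, so a new rack is opened.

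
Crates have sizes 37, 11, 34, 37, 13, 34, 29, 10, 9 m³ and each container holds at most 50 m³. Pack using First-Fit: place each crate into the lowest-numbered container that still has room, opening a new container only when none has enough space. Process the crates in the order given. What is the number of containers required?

5

Put 37 m³ in container 1; 13 m³ remain.
Put 11 m³ in container 1; 2 m³ remain.
Put 34 m³ in container 2; 16 m³ remain.
Put 37 m³ in container 3; 13 m³ remain.
Put 13 m³ in container 2; 3 m³ remain.
Put 34 m³ in container 4; 16 m³ remain.
Put 29 m³ in container 5; 21 m³ remain.
Put 10 m³ in container 3; 3 m³ remain.
Put 9 m³ in container 4; 7 m³ remain.
Final containers: [37,11] [34,13] [37,10] [34,9] [29].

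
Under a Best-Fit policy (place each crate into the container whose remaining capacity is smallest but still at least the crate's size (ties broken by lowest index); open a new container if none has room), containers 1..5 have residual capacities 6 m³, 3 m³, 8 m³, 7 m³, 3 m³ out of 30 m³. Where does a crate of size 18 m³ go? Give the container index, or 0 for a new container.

No container has ≥ 18 m³ free, so a new container is opened.

0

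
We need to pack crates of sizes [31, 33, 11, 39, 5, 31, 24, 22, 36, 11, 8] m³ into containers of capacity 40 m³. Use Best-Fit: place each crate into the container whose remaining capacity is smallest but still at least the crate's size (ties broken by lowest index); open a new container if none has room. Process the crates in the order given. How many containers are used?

Put 31 m³ in container 1; 9 m³ remain.
Put 33 m³ in container 2; 7 m³ remain.
Put 11 m³ in container 3; 29 m³ remain.
Put 39 m³ in container 4; 1 m³ remain.
Put 5 m³ in container 2; 2 m³ remain.
Put 31 m³ in container 5; 9 m³ remain.
Put 24 m³ in container 3; 5 m³ remain.
Put 22 m³ in container 6; 18 m³ remain.
Put 36 m³ in container 7; 4 m³ remain.
Put 11 m³ in container 6; 7 m³ remain.
Put 8 m³ in container 1; 1 m³ remain.
Final containers: [31,8] [33,5] [11,24] [39] [31] [22,11] [36].

7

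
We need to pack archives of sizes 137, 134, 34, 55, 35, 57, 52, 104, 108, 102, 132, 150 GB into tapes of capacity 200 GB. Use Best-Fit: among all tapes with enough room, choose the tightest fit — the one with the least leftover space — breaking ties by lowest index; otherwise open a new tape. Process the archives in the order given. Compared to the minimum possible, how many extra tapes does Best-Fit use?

Best-Fit: [137,34] [134,55] [35,57,52] [104] [108] [102] [132] [150] → 8 tapes.
7 archives exceed 100 GB (half the capacity), and no two of those can share a tape, so at least 7 tapes are needed.
An optimal packing achieves that bound: [150,35] [137,57] [134,55] [132,52] [108,34] [104] [102] → 7 tapes.
Excess: 8 − 7 = 1.

1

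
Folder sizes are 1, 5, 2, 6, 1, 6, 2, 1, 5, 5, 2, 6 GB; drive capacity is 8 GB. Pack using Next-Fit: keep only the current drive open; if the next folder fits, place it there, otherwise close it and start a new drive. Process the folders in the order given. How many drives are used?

6

Put 1 GB in drive 1; 7 GB remain.
Put 5 GB in drive 1; 2 GB remain.
Put 2 GB in drive 1; 0 GB remain.
Put 6 GB in drive 2; 2 GB remain.
Put 1 GB in drive 2; 1 GB remain.
Put 6 GB in drive 3; 2 GB remain.
Put 2 GB in drive 3; 0 GB remain.
Put 1 GB in drive 4; 7 GB remain.
Put 5 GB in drive 4; 2 GB remain.
Put 5 GB in drive 5; 3 GB remain.
Put 2 GB in drive 5; 1 GB remain.
Put 6 GB in drive 6; 2 GB remain.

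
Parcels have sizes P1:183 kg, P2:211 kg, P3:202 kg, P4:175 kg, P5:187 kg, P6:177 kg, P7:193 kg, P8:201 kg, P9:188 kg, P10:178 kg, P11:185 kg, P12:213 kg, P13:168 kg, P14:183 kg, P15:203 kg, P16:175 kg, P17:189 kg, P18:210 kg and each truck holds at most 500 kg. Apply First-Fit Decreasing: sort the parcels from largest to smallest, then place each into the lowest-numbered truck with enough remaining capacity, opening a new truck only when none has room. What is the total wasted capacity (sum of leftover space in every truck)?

1079

Sorted descending: 213, 211, 210, 203, 202, 201, 193, 189, 188, 187, 185, 183, 183, 178, 177, 175, 175, 168.
truck 1: place 213 kg, 287 kg left
truck 1: place 211 kg, 76 kg left
truck 2: place 210 kg, 290 kg left
truck 2: place 203 kg, 87 kg left
truck 3: place 202 kg, 298 kg left
truck 3: place 201 kg, 97 kg left
truck 4: place 193 kg, 307 kg left
truck 4: place 189 kg, 118 kg left
truck 5: place 188 kg, 312 kg left
truck 5: place 187 kg, 125 kg left
truck 6: place 185 kg, 315 kg left
truck 6: place 183 kg, 132 kg left
truck 7: place 183 kg, 317 kg left
truck 7: place 178 kg, 139 kg left
truck 8: place 177 kg, 323 kg left
truck 8: place 175 kg, 148 kg left
truck 9: place 175 kg, 325 kg left
truck 9: place 168 kg, 157 kg left
9 trucks × 500 kg = 4500 kg; used 3421 kg; unused 1079 kg.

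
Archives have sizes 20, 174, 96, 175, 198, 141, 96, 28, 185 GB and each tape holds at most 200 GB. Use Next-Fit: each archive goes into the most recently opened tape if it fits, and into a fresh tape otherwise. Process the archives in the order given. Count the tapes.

20 GB → tape 1 (remaining 180 GB)
174 GB → tape 1 (remaining 6 GB)
96 GB → tape 2 (remaining 104 GB)
175 GB → tape 3 (remaining 25 GB)
198 GB → tape 4 (remaining 2 GB)
141 GB → tape 5 (remaining 59 GB)
96 GB → tape 6 (remaining 104 GB)
28 GB → tape 6 (remaining 76 GB)
185 GB → tape 7 (remaining 15 GB)
Final tapes: [20,174] [96] [175] [198] [141] [96,28] [185].

7 tapes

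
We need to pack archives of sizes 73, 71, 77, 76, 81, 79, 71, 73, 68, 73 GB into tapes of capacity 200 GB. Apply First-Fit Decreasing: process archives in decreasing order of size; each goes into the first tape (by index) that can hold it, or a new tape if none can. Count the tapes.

5

Sorted descending: 81, 79, 77, 76, 73, 73, 73, 71, 71, 68.
81 GB → tape 1 (remaining 119 GB)
79 GB → tape 1 (remaining 40 GB)
77 GB → tape 2 (remaining 123 GB)
76 GB → tape 2 (remaining 47 GB)
73 GB → tape 3 (remaining 127 GB)
73 GB → tape 3 (remaining 54 GB)
73 GB → tape 4 (remaining 127 GB)
71 GB → tape 4 (remaining 56 GB)
71 GB → tape 5 (remaining 129 GB)
68 GB → tape 5 (remaining 61 GB)
Final tapes: [81,79] [77,76] [73,73] [73,71] [71,68].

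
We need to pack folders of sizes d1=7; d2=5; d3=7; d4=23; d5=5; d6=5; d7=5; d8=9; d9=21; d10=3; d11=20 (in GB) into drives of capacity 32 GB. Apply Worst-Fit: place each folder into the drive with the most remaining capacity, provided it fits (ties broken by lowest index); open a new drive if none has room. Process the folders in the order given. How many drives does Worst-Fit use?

4

d1 (7 GB) → drive 1 (remaining 25 GB)
d2 (5 GB) → drive 1 (remaining 20 GB)
d3 (7 GB) → drive 1 (remaining 13 GB)
d4 (23 GB) → drive 2 (remaining 9 GB)
d5 (5 GB) → drive 1 (remaining 8 GB)
d6 (5 GB) → drive 2 (remaining 4 GB)
d7 (5 GB) → drive 1 (remaining 3 GB)
d8 (9 GB) → drive 3 (remaining 23 GB)
d9 (21 GB) → drive 3 (remaining 2 GB)
d10 (3 GB) → drive 2 (remaining 1 GB)
d11 (20 GB) → drive 4 (remaining 12 GB)
Final drives: [7,5,7,5,5] [23,5,3] [9,21] [20].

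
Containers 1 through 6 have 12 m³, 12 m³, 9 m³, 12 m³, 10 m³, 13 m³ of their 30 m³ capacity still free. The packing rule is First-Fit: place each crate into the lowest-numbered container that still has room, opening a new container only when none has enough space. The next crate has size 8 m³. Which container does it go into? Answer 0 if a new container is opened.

1

Containers with room: container 1 (12 m³), container 2 (12 m³), container 3 (9 m³), container 4 (12 m³), container 5 (10 m³), container 6 (13 m³).
The first with room is container 1.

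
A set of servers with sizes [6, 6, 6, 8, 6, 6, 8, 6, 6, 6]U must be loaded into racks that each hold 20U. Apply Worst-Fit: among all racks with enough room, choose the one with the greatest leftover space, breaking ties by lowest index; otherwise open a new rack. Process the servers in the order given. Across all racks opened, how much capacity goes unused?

Put 6U in rack 1; 14U remain.
Put 6U in rack 1; 8U remain.
Put 6U in rack 1; 2U remain.
Put 8U in rack 2; 12U remain.
Put 6U in rack 2; 6U remain.
Put 6U in rack 2; 0U remain.
Put 8U in rack 3; 12U remain.
Put 6U in rack 3; 6U remain.
Put 6U in rack 3; 0U remain.
Put 6U in rack 4; 14U remain.
4 racks × 20U = 80U; used 64U; unused 16U.

16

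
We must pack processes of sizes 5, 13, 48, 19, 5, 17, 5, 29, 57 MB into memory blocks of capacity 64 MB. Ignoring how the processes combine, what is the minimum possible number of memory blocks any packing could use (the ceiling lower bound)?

4

Total size = 5 + 13 + 48 + 19 + 5 + 17 + 5 + 29 + 57 = 198 MB.
⌈198 / 64⌉ = 4.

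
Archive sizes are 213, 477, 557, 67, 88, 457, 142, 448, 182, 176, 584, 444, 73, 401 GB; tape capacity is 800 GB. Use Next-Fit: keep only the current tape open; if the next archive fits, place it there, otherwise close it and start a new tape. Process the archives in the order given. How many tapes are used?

213 GB → tape 1 (remaining 587 GB)
477 GB → tape 1 (remaining 110 GB)
557 GB → tape 2 (remaining 243 GB)
67 GB → tape 2 (remaining 176 GB)
88 GB → tape 2 (remaining 88 GB)
457 GB → tape 3 (remaining 343 GB)
142 GB → tape 3 (remaining 201 GB)
448 GB → tape 4 (remaining 352 GB)
182 GB → tape 4 (remaining 170 GB)
176 GB → tape 5 (remaining 624 GB)
584 GB → tape 5 (remaining 40 GB)
444 GB → tape 6 (remaining 356 GB)
73 GB → tape 6 (remaining 283 GB)
401 GB → tape 7 (remaining 399 GB)

7 tapes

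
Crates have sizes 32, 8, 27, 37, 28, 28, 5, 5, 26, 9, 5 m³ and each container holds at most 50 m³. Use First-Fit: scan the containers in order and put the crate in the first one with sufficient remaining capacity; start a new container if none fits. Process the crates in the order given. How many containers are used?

6 containers

container 1: place 32 m³, 18 m³ left
container 1: place 8 m³, 10 m³ left
container 2: place 27 m³, 23 m³ left
container 3: place 37 m³, 13 m³ left
container 4: place 28 m³, 22 m³ left
container 5: place 28 m³, 22 m³ left
container 1: place 5 m³, 5 m³ left
container 1: place 5 m³, 0 m³ left
container 6: place 26 m³, 24 m³ left
container 2: place 9 m³, 14 m³ left
container 2: place 5 m³, 9 m³ left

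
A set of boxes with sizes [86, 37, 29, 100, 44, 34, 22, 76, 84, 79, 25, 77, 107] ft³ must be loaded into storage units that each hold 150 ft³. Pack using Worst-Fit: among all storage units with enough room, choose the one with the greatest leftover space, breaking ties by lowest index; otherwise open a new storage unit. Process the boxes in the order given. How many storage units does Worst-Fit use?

8

86 ft³ → storage unit 1 (remaining 64 ft³)
37 ft³ → storage unit 1 (remaining 27 ft³)
29 ft³ → storage unit 2 (remaining 121 ft³)
100 ft³ → storage unit 2 (remaining 21 ft³)
44 ft³ → storage unit 3 (remaining 106 ft³)
34 ft³ → storage unit 3 (remaining 72 ft³)
22 ft³ → storage unit 3 (remaining 50 ft³)
76 ft³ → storage unit 4 (remaining 74 ft³)
84 ft³ → storage unit 5 (remaining 66 ft³)
79 ft³ → storage unit 6 (remaining 71 ft³)
25 ft³ → storage unit 4 (remaining 49 ft³)
77 ft³ → storage unit 7 (remaining 73 ft³)
107 ft³ → storage unit 8 (remaining 43 ft³)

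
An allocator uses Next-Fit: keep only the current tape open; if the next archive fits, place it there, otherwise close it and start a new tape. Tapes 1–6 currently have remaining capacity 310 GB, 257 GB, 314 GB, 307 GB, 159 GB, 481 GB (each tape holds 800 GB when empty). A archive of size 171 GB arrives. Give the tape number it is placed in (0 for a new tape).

Next-Fit only looks at tape 6, which has 481 GB free.
171 GB fits there.

6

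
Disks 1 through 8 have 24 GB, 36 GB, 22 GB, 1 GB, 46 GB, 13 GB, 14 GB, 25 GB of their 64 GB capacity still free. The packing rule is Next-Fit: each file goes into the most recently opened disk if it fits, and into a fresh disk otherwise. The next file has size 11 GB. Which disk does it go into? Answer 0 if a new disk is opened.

8

Next-Fit only looks at disk 8, which has 25 GB free.
11 GB fits there.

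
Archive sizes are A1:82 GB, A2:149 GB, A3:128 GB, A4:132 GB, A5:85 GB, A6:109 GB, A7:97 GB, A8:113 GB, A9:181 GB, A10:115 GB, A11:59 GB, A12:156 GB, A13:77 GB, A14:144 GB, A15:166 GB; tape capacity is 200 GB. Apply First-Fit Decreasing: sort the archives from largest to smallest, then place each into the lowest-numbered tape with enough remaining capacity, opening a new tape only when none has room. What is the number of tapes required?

Sorted descending: 181, 166, 156, 149, 144, 132, 128, 115, 113, 109, 97, 85, 82, 77, 59.
181 GB → tape 1 (remaining 19 GB)
166 GB → tape 2 (remaining 34 GB)
156 GB → tape 3 (remaining 44 GB)
149 GB → tape 4 (remaining 51 GB)
144 GB → tape 5 (remaining 56 GB)
132 GB → tape 6 (remaining 68 GB)
128 GB → tape 7 (remaining 72 GB)
115 GB → tape 8 (remaining 85 GB)
113 GB → tape 9 (remaining 87 GB)
109 GB → tape 10 (remaining 91 GB)
97 GB → tape 11 (remaining 103 GB)
85 GB → tape 8 (remaining 0 GB)
82 GB → tape 9 (remaining 5 GB)
77 GB → tape 10 (remaining 14 GB)
59 GB → tape 6 (remaining 9 GB)
Final tapes: [181] [166] [156] [149] [144] [132,59] [128] [115,85] [113,82] [109,77] [97].

11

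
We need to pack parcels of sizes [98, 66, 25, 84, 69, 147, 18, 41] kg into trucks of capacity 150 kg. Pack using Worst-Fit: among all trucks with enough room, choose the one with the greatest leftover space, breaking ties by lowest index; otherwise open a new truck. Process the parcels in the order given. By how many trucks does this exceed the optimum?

Worst-Fit: [98] [66,25] [84,41] [69,18] [147] → 5 trucks.
Total size 548 kg; any packing needs at least ⌈548/150⌉ = 4 trucks.
An optimal packing achieves that bound: [147] [98,41] [84,66] [69,25,18] → 4 trucks.
Excess: 5 − 4 = 1.

1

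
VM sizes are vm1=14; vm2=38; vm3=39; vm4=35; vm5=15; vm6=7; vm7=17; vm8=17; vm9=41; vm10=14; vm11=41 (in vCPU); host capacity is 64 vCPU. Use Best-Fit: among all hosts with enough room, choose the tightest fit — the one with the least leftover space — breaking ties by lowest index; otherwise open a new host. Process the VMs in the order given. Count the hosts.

5

host 1: place vm1 (14 vCPU), 50 vCPU left
host 1: place vm2 (38 vCPU), 12 vCPU left
host 2: place vm3 (39 vCPU), 25 vCPU left
host 3: place vm4 (35 vCPU), 29 vCPU left
host 2: place vm5 (15 vCPU), 10 vCPU left
host 2: place vm6 (7 vCPU), 3 vCPU left
host 3: place vm7 (17 vCPU), 12 vCPU left
host 4: place vm8 (17 vCPU), 47 vCPU left
host 4: place vm9 (41 vCPU), 6 vCPU left
host 5: place vm10 (14 vCPU), 50 vCPU left
host 5: place vm11 (41 vCPU), 9 vCPU left
Final hosts: [14,38] [39,15,7] [35,17] [17,41] [14,41].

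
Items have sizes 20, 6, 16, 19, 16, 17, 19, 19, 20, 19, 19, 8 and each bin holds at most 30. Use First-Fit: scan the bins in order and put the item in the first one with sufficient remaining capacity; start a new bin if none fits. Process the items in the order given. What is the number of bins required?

10

Put 20 in bin 1; 10 remain.
Put 6 in bin 1; 4 remain.
Put 16 in bin 2; 14 remain.
Put 19 in bin 3; 11 remain.
Put 16 in bin 4; 14 remain.
Put 17 in bin 5; 13 remain.
Put 19 in bin 6; 11 remain.
Put 19 in bin 7; 11 remain.
Put 20 in bin 8; 10 remain.
Put 19 in bin 9; 11 remain.
Put 19 in bin 10; 11 remain.
Put 8 in bin 2; 6 remain.
Final bins: [20,6] [16,8] [19] [16] [17] [19] [19] [20] [19] [19].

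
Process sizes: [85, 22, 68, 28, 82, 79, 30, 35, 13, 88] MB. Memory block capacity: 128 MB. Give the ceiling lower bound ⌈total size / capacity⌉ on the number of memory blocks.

Total size = 85 + 22 + 68 + 28 + 82 + 79 + 30 + 35 + 13 + 88 = 530 MB.
⌈530 / 128⌉ = 5.

5 memory blocks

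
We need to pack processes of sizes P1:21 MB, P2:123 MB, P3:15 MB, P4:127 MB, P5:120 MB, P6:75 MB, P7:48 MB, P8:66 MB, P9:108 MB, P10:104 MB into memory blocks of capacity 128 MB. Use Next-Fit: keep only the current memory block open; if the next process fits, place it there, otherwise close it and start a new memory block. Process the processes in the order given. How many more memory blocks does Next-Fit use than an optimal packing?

Next-Fit: [21] [123] [15] [127] [120] [75,48] [66] [108] [104] → 9 memory blocks.
Total size 807 MB; any packing needs at least ⌈807/128⌉ = 7 memory blocks.
An optimal packing achieves that bound: [127] [123] [120] [108,15] [104,21] [75,48] [66] → 7 memory blocks.
Excess: 9 − 7 = 2.

2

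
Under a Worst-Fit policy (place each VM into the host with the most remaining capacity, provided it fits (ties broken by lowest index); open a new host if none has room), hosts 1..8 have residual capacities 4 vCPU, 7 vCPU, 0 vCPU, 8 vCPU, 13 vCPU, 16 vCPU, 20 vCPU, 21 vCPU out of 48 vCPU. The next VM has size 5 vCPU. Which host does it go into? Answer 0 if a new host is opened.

8

Hosts with room: host 2 (7 vCPU), host 4 (8 vCPU), host 5 (13 vCPU), host 6 (16 vCPU), host 7 (20 vCPU), host 8 (21 vCPU).
Most room is host 8 with 21 vCPU free.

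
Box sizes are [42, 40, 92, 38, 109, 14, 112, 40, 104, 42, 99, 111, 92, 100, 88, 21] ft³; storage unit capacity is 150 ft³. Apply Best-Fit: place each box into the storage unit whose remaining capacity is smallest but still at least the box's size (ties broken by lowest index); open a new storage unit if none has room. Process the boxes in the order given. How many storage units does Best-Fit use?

storage unit 1: place 42 ft³, 108 ft³ left
storage unit 1: place 40 ft³, 68 ft³ left
storage unit 2: place 92 ft³, 58 ft³ left
storage unit 2: place 38 ft³, 20 ft³ left
storage unit 3: place 109 ft³, 41 ft³ left
storage unit 2: place 14 ft³, 6 ft³ left
storage unit 4: place 112 ft³, 38 ft³ left
storage unit 3: place 40 ft³, 1 ft³ left
storage unit 5: place 104 ft³, 46 ft³ left
storage unit 5: place 42 ft³, 4 ft³ left
storage unit 6: place 99 ft³, 51 ft³ left
storage unit 7: place 111 ft³, 39 ft³ left
storage unit 8: place 92 ft³, 58 ft³ left
storage unit 9: place 100 ft³, 50 ft³ left
storage unit 10: place 88 ft³, 62 ft³ left
storage unit 4: place 21 ft³, 17 ft³ left
Final storage units: [42,40] [92,38,14] [109,40] [112,21] [104,42] [99] [111] [92] [100] [88].

10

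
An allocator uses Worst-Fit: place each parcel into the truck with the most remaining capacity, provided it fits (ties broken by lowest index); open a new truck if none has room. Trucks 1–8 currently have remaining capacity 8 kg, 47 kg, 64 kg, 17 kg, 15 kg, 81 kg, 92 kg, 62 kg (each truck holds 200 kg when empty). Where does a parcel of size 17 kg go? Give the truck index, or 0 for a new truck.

Trucks with room: truck 2 (47 kg), truck 3 (64 kg), truck 4 (17 kg), truck 6 (81 kg), truck 7 (92 kg), truck 8 (62 kg).
Most room is truck 7 with 92 kg free.

7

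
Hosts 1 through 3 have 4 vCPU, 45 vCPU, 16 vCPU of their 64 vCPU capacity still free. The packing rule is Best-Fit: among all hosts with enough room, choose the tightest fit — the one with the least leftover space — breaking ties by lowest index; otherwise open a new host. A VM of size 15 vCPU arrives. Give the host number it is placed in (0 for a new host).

Hosts with room: host 2 (45 vCPU), host 3 (16 vCPU).
Tightest fit is host 3 with 16 vCPU free.

3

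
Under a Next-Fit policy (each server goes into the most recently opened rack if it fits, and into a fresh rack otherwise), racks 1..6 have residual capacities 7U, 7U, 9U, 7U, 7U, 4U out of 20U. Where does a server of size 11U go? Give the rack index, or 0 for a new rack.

0

Next-Fit only looks at rack 6, which has 4U free.
11U does not fit, so a new rack is opened.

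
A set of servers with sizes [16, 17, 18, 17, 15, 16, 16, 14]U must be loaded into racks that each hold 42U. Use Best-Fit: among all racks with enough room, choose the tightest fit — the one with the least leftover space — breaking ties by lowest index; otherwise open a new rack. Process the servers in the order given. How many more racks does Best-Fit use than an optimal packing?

Best-Fit: [16,17] [18,17] [15,16] [16,14] → 4 racks.
Total size 129U; any packing needs at least ⌈129/42⌉ = 4 racks.
So 4 is already optimal.

0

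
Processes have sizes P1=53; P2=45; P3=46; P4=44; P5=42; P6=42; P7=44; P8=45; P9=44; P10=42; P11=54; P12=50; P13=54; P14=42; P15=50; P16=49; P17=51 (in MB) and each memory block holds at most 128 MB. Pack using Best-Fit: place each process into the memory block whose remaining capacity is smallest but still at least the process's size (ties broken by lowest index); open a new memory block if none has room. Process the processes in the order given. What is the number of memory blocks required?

Put P1 (53 MB) in memory block 1; 75 MB remain.
Put P2 (45 MB) in memory block 1; 30 MB remain.
Put P3 (46 MB) in memory block 2; 82 MB remain.
Put P4 (44 MB) in memory block 2; 38 MB remain.
Put P5 (42 MB) in memory block 3; 86 MB remain.
Put P6 (42 MB) in memory block 3; 44 MB remain.
Put P7 (44 MB) in memory block 3; 0 MB remain.
Put P8 (45 MB) in memory block 4; 83 MB remain.
Put P9 (44 MB) in memory block 4; 39 MB remain.
Put P10 (42 MB) in memory block 5; 86 MB remain.
Put P11 (54 MB) in memory block 5; 32 MB remain.
Put P12 (50 MB) in memory block 6; 78 MB remain.
Put P13 (54 MB) in memory block 6; 24 MB remain.
Put P14 (42 MB) in memory block 7; 86 MB remain.
Put P15 (50 MB) in memory block 7; 36 MB remain.
Put P16 (49 MB) in memory block 8; 79 MB remain.
Put P17 (51 MB) in memory block 8; 28 MB remain.
Final memory blocks: [53,45] [46,44] [42,42,44] [45,44] [42,54] [50,54] [42,50] [49,51].

8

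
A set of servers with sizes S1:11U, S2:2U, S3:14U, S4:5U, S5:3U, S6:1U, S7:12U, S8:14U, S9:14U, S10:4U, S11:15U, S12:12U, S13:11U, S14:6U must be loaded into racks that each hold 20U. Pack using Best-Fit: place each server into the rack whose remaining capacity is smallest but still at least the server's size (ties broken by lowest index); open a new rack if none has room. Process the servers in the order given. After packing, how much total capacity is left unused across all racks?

36

S1 (11U) → rack 1 (remaining 9U)
S2 (2U) → rack 1 (remaining 7U)
S3 (14U) → rack 2 (remaining 6U)
S4 (5U) → rack 2 (remaining 1U)
S5 (3U) → rack 1 (remaining 4U)
S6 (1U) → rack 2 (remaining 0U)
S7 (12U) → rack 3 (remaining 8U)
S8 (14U) → rack 4 (remaining 6U)
S9 (14U) → rack 5 (remaining 6U)
S10 (4U) → rack 1 (remaining 0U)
S11 (15U) → rack 6 (remaining 5U)
S12 (12U) → rack 7 (remaining 8U)
S13 (11U) → rack 8 (remaining 9U)
S14 (6U) → rack 4 (remaining 0U)
8 racks × 20U = 160U; used 124U; unused 36U.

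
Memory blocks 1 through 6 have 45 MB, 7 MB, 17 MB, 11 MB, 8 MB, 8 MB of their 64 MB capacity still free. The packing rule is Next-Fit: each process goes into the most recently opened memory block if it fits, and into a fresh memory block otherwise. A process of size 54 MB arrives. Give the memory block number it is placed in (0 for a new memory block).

Next-Fit only looks at memory block 6, which has 8 MB free.
54 MB does not fit, so a new memory block is opened.

0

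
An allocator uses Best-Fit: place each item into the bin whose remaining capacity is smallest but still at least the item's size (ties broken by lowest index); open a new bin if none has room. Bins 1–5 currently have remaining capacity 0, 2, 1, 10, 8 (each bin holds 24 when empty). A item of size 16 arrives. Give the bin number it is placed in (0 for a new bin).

No bin has ≥ 16 free, so a new bin is opened.

0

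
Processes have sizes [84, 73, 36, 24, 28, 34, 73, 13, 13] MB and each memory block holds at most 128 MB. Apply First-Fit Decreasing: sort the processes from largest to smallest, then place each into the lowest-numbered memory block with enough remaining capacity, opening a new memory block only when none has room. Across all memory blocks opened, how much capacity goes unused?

134

Sorted descending: 84, 73, 73, 36, 34, 28, 24, 13, 13.
84 MB → memory block 1 (remaining 44 MB)
73 MB → memory block 2 (remaining 55 MB)
73 MB → memory block 3 (remaining 55 MB)
36 MB → memory block 1 (remaining 8 MB)
34 MB → memory block 2 (remaining 21 MB)
28 MB → memory block 3 (remaining 27 MB)
24 MB → memory block 3 (remaining 3 MB)
13 MB → memory block 2 (remaining 8 MB)
13 MB → memory block 4 (remaining 115 MB)
4 memory blocks × 128 MB = 512 MB; used 378 MB; unused 134 MB.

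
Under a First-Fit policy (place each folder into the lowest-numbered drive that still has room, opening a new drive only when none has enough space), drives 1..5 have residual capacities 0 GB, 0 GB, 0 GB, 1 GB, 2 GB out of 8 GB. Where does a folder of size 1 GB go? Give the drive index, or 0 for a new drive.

Drives with room: drive 4 (1 GB), drive 5 (2 GB).
The first with room is drive 4.

4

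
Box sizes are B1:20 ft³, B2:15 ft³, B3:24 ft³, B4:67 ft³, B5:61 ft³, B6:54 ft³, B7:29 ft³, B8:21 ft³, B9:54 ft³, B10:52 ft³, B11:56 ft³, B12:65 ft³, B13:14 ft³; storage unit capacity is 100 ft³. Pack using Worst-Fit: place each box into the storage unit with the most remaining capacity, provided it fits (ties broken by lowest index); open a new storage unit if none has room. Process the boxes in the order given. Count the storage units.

Put B1 (20 ft³) in storage unit 1; 80 ft³ remain.
Put B2 (15 ft³) in storage unit 1; 65 ft³ remain.
Put B3 (24 ft³) in storage unit 1; 41 ft³ remain.
Put B4 (67 ft³) in storage unit 2; 33 ft³ remain.
Put B5 (61 ft³) in storage unit 3; 39 ft³ remain.
Put B6 (54 ft³) in storage unit 4; 46 ft³ remain.
Put B7 (29 ft³) in storage unit 4; 17 ft³ remain.
Put B8 (21 ft³) in storage unit 1; 20 ft³ remain.
Put B9 (54 ft³) in storage unit 5; 46 ft³ remain.
Put B10 (52 ft³) in storage unit 6; 48 ft³ remain.
Put B11 (56 ft³) in storage unit 7; 44 ft³ remain.
Put B12 (65 ft³) in storage unit 8; 35 ft³ remain.
Put B13 (14 ft³) in storage unit 6; 34 ft³ remain.
Final storage units: [20,15,24,21] [67] [61] [54,29] [54] [52,14] [56] [65].

8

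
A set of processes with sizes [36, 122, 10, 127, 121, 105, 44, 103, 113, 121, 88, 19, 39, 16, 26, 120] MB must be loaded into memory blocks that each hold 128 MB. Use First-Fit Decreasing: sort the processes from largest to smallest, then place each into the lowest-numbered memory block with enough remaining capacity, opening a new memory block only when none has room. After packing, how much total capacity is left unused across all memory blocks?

70

Sorted descending: 127, 122, 121, 121, 120, 113, 105, 103, 88, 44, 39, 36, 26, 19, 16, 10.
127 MB → memory block 1 (remaining 1 MB)
122 MB → memory block 2 (remaining 6 MB)
121 MB → memory block 3 (remaining 7 MB)
121 MB → memory block 4 (remaining 7 MB)
120 MB → memory block 5 (remaining 8 MB)
113 MB → memory block 6 (remaining 15 MB)
105 MB → memory block 7 (remaining 23 MB)
103 MB → memory block 8 (remaining 25 MB)
88 MB → memory block 9 (remaining 40 MB)
44 MB → memory block 10 (remaining 84 MB)
39 MB → memory block 9 (remaining 1 MB)
36 MB → memory block 10 (remaining 48 MB)
26 MB → memory block 10 (remaining 22 MB)
19 MB → memory block 7 (remaining 4 MB)
16 MB → memory block 8 (remaining 9 MB)
10 MB → memory block 6 (remaining 5 MB)
10 memory blocks × 128 MB = 1280 MB; used 1210 MB; unused 70 MB.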